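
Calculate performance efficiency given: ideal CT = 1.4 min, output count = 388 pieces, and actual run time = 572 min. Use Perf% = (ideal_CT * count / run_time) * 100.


Formula: Performance = (Ideal CT * Total Count) / Run Time * 100
Ideal output time = 1.4 * 388 = 543.2 min
Performance = 543.2 / 572 * 100 = 95.0%

95.0%


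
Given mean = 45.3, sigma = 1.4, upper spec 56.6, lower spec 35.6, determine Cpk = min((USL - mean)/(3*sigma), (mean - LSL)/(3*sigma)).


Cpu = (56.6 - 45.3) / (3 * 1.4) = 2.69
Cpl = (45.3 - 35.6) / (3 * 1.4) = 2.31
Cpk = min(2.69, 2.31) = 2.31

2.31


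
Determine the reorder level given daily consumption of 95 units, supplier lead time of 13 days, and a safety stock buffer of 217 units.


Formula: ROP = (Daily Demand * Lead Time) + Safety Stock
Demand during lead time = 95 * 13 = 1235 units
ROP = 1235 + 217 = 1452 units

1452 units


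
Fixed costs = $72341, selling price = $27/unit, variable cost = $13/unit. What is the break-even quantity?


Formula: BEQ = Fixed Costs / (Price - Variable Cost)
Contribution margin = $27 - $13 = $14/unit
BEQ = ceil($72341 / $14/unit) = ceil(5167.21) = 5168 units

5168 units


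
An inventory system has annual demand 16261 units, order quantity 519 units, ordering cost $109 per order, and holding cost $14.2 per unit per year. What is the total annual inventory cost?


TC = 16261/519 * 109 + 519/2 * 14.2

$7100.02


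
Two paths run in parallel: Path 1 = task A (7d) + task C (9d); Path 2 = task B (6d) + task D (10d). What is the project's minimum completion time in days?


Path 1 = 7 + 9 = 16 days
Path 2 = 6 + 10 = 16 days
Duration = max(16, 16) = 16 days

16 days


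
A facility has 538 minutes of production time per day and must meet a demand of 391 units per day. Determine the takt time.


Formula: Takt Time = Available Production Time / Customer Demand
Takt = 538 min/day / 391 units/day
Takt = 1.38 min/unit

1.38 min/unit


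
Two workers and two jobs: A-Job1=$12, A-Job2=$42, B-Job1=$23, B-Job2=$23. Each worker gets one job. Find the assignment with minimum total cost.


Option 1: A->1 + B->2 = $12 + $23 = $35
Option 2: A->2 + B->1 = $42 + $23 = $65
Min cost = min($35, $65) = $35

$35


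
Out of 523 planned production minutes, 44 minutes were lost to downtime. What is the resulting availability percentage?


Formula: Availability = (Planned Time - Downtime) / Planned Time * 100
Uptime = 523 - 44 = 479 min
Availability = 479 / 523 * 100 = 91.6%

91.6%


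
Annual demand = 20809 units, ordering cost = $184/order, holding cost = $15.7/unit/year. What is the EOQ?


Formula: EOQ = sqrt(2 * D * S / H)
Numerator: 2 * 20809 * 184 = 7657712
2DS/H = 7657712 / 15.7 = 487752.4
EOQ = sqrt(487752.4) = 698.4 units

698.4 units


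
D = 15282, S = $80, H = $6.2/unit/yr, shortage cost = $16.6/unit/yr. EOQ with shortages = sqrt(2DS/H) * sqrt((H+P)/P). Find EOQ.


Formula: EOQ* = sqrt(2DS/H) * sqrt((H+P)/P)
Base EOQ = sqrt(2*15282*80/6.2) = 627.99 units
Correction = sqrt((6.2+16.6)/16.6) = 1.17196
EOQ* = 627.99 * 1.17196 = 736.0 units

736.0 units


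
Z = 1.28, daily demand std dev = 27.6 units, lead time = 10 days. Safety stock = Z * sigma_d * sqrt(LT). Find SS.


Formula: SS = z * sigma_d * sqrt(LT)
sqrt(LT) = sqrt(10) = 3.1623
SS = 1.28 * 27.6 * 3.1623
SS = 111.7 units

111.7 units


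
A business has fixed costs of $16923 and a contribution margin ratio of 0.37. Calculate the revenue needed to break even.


Formula: BER = Fixed Costs / Contribution Margin Ratio
BER = $16923 / 0.37
BER = $45737.84 (to the nearest cent)

$45737.84


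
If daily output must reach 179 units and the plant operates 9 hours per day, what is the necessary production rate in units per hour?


Formula: Production Rate = Daily Demand / Available Hours
Rate = 179 units/day / 9 hours/day
Rate = 19.9 units/hour

19.9 units/hour


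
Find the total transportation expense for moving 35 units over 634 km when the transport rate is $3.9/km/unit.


TC = dist * cost * units = 634 * 3.9 * 35 = $86541.00

$86541.00


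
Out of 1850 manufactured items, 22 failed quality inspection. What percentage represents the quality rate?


Formula: Quality Rate = Good Pieces / Total Pieces * 100
Good pieces = 1850 - 22 = 1828
QR = 1828 / 1850 * 100 = 98.8%

98.8%


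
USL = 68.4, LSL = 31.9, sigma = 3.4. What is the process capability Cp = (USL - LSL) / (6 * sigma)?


Cp = (68.4 - 31.9) / (6 * 3.4)

1.79


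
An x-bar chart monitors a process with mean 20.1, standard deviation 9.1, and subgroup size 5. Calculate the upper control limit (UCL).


UCL = 20.1 + 3 * 9.1 / sqrt(5)

32.31


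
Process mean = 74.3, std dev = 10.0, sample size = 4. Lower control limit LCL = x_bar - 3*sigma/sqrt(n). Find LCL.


LCL = 74.3 - 3 * 10.0 / sqrt(4)

59.3


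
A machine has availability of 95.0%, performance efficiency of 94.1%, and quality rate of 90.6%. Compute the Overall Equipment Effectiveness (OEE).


Formula: OEE = Availability * Performance * Quality / 10000
A * P = 95.0% * 94.1% / 100 = 89.4%
OEE = 89.4% * 90.6% / 100 = 81.0%

81.0%


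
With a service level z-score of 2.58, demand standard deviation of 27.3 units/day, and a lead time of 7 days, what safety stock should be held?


Formula: SS = z * sigma_d * sqrt(LT)
sqrt(LT) = sqrt(7) = 2.6458
SS = 2.58 * 27.3 * 2.6458
SS = 186.4 units

186.4 units


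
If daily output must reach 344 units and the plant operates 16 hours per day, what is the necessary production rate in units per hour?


Formula: Production Rate = Daily Demand / Available Hours
Rate = 344 units/day / 16 hours/day
Rate = 21.5 units/hour

21.5 units/hour


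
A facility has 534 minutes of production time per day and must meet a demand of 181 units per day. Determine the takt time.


Formula: Takt Time = Available Production Time / Customer Demand
Takt = 534 min/day / 181 units/day
Takt = 2.95 min/unit

2.95 min/unit


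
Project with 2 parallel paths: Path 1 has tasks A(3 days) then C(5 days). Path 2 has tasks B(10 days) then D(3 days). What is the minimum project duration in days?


Path 1 = 3 + 5 = 8 days
Path 2 = 10 + 3 = 13 days
Duration = max(8, 13) = 13 days

13 days


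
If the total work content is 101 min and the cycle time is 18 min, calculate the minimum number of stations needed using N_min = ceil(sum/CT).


Formula: N_min = ceil(Sum of Task Times / Cycle Time)
N_min = ceil(101 min / 18 min) = ceil(5.6111)
N_min = 6 stations

6


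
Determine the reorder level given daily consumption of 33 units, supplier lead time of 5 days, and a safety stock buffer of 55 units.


Formula: ROP = (Daily Demand * Lead Time) + Safety Stock
Demand during lead time = 33 * 5 = 165 units
ROP = 165 + 55 = 220 units

220 units


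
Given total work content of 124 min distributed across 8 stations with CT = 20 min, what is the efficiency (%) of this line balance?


Formula: Efficiency = Sum of Task Times / (N_stations * CT) * 100
Total station capacity = 8 stations * 20 min = 160 min
Efficiency = 124 / 160 * 100 = 77.5%

77.5%


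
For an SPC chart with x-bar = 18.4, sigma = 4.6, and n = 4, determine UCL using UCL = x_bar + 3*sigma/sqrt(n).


UCL = 18.4 + 3 * 4.6 / sqrt(4)

25.3


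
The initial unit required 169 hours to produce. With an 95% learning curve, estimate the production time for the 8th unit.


Formula: T_n = T_1 * (learning_rate)^(log2(n)) where learning_rate = rate/100
Doublings = log2(8) = 3
T_n = 169 * 0.95^3
T_n = 169 * 0.8574 = 144.9 hours

144.9 hours


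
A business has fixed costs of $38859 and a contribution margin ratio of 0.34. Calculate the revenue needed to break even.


Formula: BER = Fixed Costs / Contribution Margin Ratio
BER = $38859 / 0.34
BER = $114291.18 (to the nearest cent)

$114291.18


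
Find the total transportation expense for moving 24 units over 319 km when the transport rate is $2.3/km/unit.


TC = dist * cost * units = 319 * 2.3 * 24 = $17608.80

$17608.80


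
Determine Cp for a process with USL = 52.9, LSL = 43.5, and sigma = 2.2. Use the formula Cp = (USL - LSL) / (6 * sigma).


Cp = (52.9 - 43.5) / (6 * 2.2)

0.71


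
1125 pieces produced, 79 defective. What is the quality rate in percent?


Formula: Quality Rate = Good Pieces / Total Pieces * 100
Good pieces = 1125 - 79 = 1046
QR = 1046 / 1125 * 100 = 93.0%

93.0%


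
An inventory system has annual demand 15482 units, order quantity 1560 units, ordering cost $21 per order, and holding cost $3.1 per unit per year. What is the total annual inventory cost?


TC = 15482/1560 * 21 + 1560/2 * 3.1

$2626.41


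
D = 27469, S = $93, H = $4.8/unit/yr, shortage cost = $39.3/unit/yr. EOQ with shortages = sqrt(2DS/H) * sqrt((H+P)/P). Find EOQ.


Formula: EOQ* = sqrt(2DS/H) * sqrt((H+P)/P)
Base EOQ = sqrt(2*27469*93/4.8) = 1031.71 units
Correction = sqrt((4.8+39.3)/39.3) = 1.05931
EOQ* = 1031.71 * 1.05931 = 1092.9 units

1092.9 units


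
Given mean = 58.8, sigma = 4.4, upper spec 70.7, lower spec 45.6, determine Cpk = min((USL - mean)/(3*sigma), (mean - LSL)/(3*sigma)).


Cpu = (70.7 - 58.8) / (3 * 4.4) = 0.9
Cpl = (58.8 - 45.6) / (3 * 4.4) = 1.0
Cpk = min(0.9, 1.0) = 0.9

0.9


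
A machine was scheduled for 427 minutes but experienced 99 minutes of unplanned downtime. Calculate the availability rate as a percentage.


Formula: Availability = (Planned Time - Downtime) / Planned Time * 100
Uptime = 427 - 99 = 328 min
Availability = 328 / 427 * 100 = 76.8%

76.8%


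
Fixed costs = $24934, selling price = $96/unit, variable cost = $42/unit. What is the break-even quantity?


Formula: BEQ = Fixed Costs / (Price - Variable Cost)
Contribution margin = $96 - $42 = $54/unit
BEQ = ceil($24934 / $54/unit) = ceil(461.74) = 462 units

462 units


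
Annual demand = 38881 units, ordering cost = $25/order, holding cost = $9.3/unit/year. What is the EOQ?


Formula: EOQ = sqrt(2 * D * S / H)
Numerator: 2 * 38881 * 25 = 1944050
2DS/H = 1944050 / 9.3 = 209037.6
EOQ = sqrt(209037.6) = 457.2 units

457.2 units


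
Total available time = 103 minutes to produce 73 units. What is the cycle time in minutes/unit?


Formula: CT = Available Time / Number of Units
CT = 103 min / 73 units
CT = 1.41 min/unit

1.41 min/unit


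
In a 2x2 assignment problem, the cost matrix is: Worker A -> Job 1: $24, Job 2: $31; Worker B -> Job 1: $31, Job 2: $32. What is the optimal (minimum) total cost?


Option 1: A->1 + B->2 = $24 + $32 = $56
Option 2: A->2 + B->1 = $31 + $31 = $62
Min cost = min($56, $62) = $56

$56


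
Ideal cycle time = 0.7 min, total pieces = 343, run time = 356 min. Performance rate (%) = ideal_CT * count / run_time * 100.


Formula: Performance = (Ideal CT * Total Count) / Run Time * 100
Ideal output time = 0.7 * 343 = 240.1 min
Performance = 240.1 / 356 * 100 = 67.4%

67.4%


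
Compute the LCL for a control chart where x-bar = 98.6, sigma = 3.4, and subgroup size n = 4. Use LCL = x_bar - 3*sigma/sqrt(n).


LCL = 98.6 - 3 * 3.4 / sqrt(4)

93.5


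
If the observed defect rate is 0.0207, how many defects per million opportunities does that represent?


DPMO = defect_rate * 1000000 = 0.0207 * 1000000

20700


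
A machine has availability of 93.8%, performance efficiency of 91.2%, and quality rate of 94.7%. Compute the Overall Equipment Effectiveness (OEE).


Formula: OEE = Availability * Performance * Quality / 10000
A * P = 93.8% * 91.2% / 100 = 85.55%
OEE = 85.55% * 94.7% / 100 = 81.0%

81.0%


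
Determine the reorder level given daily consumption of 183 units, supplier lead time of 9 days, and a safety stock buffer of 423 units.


Formula: ROP = (Daily Demand * Lead Time) + Safety Stock
Demand during lead time = 183 * 9 = 1647 units
ROP = 1647 + 423 = 2070 units

2070 units


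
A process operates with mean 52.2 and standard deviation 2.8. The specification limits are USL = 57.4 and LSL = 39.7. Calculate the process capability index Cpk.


Cpu = (57.4 - 52.2) / (3 * 2.8) = 0.62
Cpl = (52.2 - 39.7) / (3 * 2.8) = 1.49
Cpk = min(0.62, 1.49) = 0.62

0.62


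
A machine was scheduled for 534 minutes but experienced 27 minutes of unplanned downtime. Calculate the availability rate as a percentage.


Formula: Availability = (Planned Time - Downtime) / Planned Time * 100
Uptime = 534 - 27 = 507 min
Availability = 507 / 534 * 100 = 94.9%

94.9%


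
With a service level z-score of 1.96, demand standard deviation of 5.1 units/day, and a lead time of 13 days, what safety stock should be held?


Formula: SS = z * sigma_d * sqrt(LT)
sqrt(LT) = sqrt(13) = 3.6056
SS = 1.96 * 5.1 * 3.6056
SS = 36.0 units

36.0 units


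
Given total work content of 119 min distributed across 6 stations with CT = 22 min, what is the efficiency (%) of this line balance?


Formula: Efficiency = Sum of Task Times / (N_stations * CT) * 100
Total station capacity = 6 stations * 22 min = 132 min
Efficiency = 119 / 132 * 100 = 90.2%

90.2%


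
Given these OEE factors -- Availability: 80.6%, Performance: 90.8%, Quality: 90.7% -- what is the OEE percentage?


Formula: OEE = Availability * Performance * Quality / 10000
A * P = 80.6% * 90.8% / 100 = 73.18%
OEE = 73.18% * 90.7% / 100 = 66.4%

66.4%


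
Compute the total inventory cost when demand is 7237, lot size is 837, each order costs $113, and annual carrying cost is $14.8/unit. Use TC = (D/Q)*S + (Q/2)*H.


TC = 7237/837 * 113 + 837/2 * 14.8

$7170.84


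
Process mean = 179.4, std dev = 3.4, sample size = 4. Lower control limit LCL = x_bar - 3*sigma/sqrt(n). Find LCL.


LCL = 179.4 - 3 * 3.4 / sqrt(4)

174.3


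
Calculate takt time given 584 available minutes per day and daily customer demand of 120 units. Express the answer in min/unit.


Formula: Takt Time = Available Production Time / Customer Demand
Takt = 584 min/day / 120 units/day
Takt = 4.87 min/unit

4.87 min/unit


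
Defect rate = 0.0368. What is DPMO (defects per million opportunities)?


DPMO = defect_rate * 1000000 = 0.0368 * 1000000

36800


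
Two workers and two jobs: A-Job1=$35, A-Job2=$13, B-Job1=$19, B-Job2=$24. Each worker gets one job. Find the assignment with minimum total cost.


Option 1: A->1 + B->2 = $35 + $24 = $59
Option 2: A->2 + B->1 = $13 + $19 = $32
Min cost = min($59, $32) = $32

$32


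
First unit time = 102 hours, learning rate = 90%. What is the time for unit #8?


Formula: T_n = T_1 * (learning_rate)^(log2(n)) where learning_rate = rate/100
Doublings = log2(8) = 3
T_n = 102 * 0.9^3
T_n = 102 * 0.729 = 74.4 hours

74.4 hours


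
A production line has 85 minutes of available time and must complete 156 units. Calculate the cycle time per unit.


Formula: CT = Available Time / Number of Units
CT = 85 min / 156 units
CT = 0.54 min/unit

0.54 min/unit


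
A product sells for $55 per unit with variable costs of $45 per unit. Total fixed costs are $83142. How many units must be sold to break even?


Formula: BEQ = Fixed Costs / (Price - Variable Cost)
Contribution margin = $55 - $45 = $10/unit
BEQ = ceil($83142 / $10/unit) = ceil(8314.2) = 8315 units

8315 units


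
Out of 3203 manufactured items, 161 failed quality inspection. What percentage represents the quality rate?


Formula: Quality Rate = Good Pieces / Total Pieces * 100
Good pieces = 3203 - 161 = 3042
QR = 3042 / 3203 * 100 = 95.0%

95.0%


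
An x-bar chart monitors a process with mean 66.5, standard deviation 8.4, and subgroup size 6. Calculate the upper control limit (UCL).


UCL = 66.5 + 3 * 8.4 / sqrt(6)

76.79


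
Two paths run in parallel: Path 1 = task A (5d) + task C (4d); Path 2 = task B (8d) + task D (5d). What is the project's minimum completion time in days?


Path 1 = 5 + 4 = 9 days
Path 2 = 8 + 5 = 13 days
Duration = max(9, 13) = 13 days

13 days


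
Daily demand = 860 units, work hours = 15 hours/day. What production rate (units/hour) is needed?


Formula: Production Rate = Daily Demand / Available Hours
Rate = 860 units/day / 15 hours/day
Rate = 57.3 units/hour

57.3 units/hour


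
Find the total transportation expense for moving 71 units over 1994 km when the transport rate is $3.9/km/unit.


TC = dist * cost * units = 1994 * 3.9 * 71 = $552138.60

$552138.60


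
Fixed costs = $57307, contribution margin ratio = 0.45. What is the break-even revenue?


Formula: BER = Fixed Costs / Contribution Margin Ratio
BER = $57307 / 0.45
BER = $127348.89 (to the nearest cent)

$127348.89


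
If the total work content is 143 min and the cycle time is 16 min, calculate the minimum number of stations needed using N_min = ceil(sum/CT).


Formula: N_min = ceil(Sum of Task Times / Cycle Time)
N_min = ceil(143 min / 16 min) = ceil(8.9375)
N_min = 9 stations

9


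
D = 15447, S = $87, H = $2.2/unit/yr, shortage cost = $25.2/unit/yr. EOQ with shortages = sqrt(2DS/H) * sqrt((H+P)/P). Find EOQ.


Formula: EOQ* = sqrt(2DS/H) * sqrt((H+P)/P)
Base EOQ = sqrt(2*15447*87/2.2) = 1105.31 units
Correction = sqrt((2.2+25.2)/25.2) = 1.04274
EOQ* = 1105.31 * 1.04274 = 1152.6 units

1152.6 units


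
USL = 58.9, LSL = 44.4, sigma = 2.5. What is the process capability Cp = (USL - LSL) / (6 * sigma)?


Cp = (58.9 - 44.4) / (6 * 2.5)

0.97


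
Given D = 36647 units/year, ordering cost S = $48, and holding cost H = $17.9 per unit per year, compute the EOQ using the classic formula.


Formula: EOQ = sqrt(2 * D * S / H)
Numerator: 2 * 36647 * 48 = 3518112
2DS/H = 3518112 / 17.9 = 196542.6
EOQ = sqrt(196542.6) = 443.3 units

443.3 units


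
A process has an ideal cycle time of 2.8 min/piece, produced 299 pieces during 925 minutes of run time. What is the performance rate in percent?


Formula: Performance = (Ideal CT * Total Count) / Run Time * 100
Ideal output time = 2.8 * 299 = 837.2 min
Performance = 837.2 / 925 * 100 = 90.5%

90.5%


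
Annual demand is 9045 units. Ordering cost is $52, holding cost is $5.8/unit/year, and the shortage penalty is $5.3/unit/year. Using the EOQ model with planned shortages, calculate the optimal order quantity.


Formula: EOQ* = sqrt(2DS/H) * sqrt((H+P)/P)
Base EOQ = sqrt(2*9045*52/5.8) = 402.72 units
Correction = sqrt((5.8+5.3)/5.3) = 1.44718
EOQ* = 402.72 * 1.44718 = 582.8 units

582.8 units


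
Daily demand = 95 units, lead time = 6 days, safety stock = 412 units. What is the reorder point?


Formula: ROP = (Daily Demand * Lead Time) + Safety Stock
Demand during lead time = 95 * 6 = 570 units
ROP = 570 + 412 = 982 units

982 units


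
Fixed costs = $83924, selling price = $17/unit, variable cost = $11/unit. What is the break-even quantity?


Formula: BEQ = Fixed Costs / (Price - Variable Cost)
Contribution margin = $17 - $11 = $6/unit
BEQ = ceil($83924 / $6/unit) = ceil(13987.33) = 13988 units

13988 units


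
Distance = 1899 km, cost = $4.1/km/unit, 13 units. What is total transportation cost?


TC = dist * cost * units = 1899 * 4.1 * 13 = $101216.70

$101216.70


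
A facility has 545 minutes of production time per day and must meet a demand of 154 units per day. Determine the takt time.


Formula: Takt Time = Available Production Time / Customer Demand
Takt = 545 min/day / 154 units/day
Takt = 3.54 min/unit

3.54 min/unit


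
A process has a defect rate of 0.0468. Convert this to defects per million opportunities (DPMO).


DPMO = defect_rate * 1000000 = 0.0468 * 1000000

46800


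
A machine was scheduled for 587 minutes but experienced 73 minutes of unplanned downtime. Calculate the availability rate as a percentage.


Formula: Availability = (Planned Time - Downtime) / Planned Time * 100
Uptime = 587 - 73 = 514 min
Availability = 514 / 587 * 100 = 87.6%

87.6%


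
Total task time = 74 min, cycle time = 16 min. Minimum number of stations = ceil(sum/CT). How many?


Formula: N_min = ceil(Sum of Task Times / Cycle Time)
N_min = ceil(74 min / 16 min) = ceil(4.625)
N_min = 5 stations

5


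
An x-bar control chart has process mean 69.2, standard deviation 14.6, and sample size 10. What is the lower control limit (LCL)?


LCL = 69.2 - 3 * 14.6 / sqrt(10)

55.35


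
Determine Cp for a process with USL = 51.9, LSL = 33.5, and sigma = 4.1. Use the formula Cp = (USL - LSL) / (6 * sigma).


Cp = (51.9 - 33.5) / (6 * 4.1)

0.75


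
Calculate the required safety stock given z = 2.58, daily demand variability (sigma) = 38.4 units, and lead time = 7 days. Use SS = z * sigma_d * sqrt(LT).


Formula: SS = z * sigma_d * sqrt(LT)
sqrt(LT) = sqrt(7) = 2.6458
SS = 2.58 * 38.4 * 2.6458
SS = 262.1 units

262.1 units


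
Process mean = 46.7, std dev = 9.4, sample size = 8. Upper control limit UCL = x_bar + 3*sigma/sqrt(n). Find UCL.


UCL = 46.7 + 3 * 9.4 / sqrt(8)

56.67


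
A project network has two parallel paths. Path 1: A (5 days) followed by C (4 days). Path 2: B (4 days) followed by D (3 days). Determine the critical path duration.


Path 1 = 5 + 4 = 9 days
Path 2 = 4 + 3 = 7 days
Duration = max(9, 7) = 9 days

9 days


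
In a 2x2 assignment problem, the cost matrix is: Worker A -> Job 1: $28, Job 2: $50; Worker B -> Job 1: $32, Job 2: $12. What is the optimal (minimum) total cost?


Option 1: A->1 + B->2 = $28 + $12 = $40
Option 2: A->2 + B->1 = $50 + $32 = $82
Min cost = min($40, $82) = $40

$40


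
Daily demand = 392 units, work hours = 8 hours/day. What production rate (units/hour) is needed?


Formula: Production Rate = Daily Demand / Available Hours
Rate = 392 units/day / 8 hours/day
Rate = 49.0 units/hour

49.0 units/hour


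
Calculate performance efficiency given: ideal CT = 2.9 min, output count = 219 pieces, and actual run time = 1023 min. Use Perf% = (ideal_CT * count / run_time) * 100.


Formula: Performance = (Ideal CT * Total Count) / Run Time * 100
Ideal output time = 2.9 * 219 = 635.1 min
Performance = 635.1 / 1023 * 100 = 62.1%

62.1%


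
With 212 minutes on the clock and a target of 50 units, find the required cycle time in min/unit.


Formula: CT = Available Time / Number of Units
CT = 212 min / 50 units
CT = 4.24 min/unit

4.24 min/unit


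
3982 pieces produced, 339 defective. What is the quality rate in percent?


Formula: Quality Rate = Good Pieces / Total Pieces * 100
Good pieces = 3982 - 339 = 3643
QR = 3643 / 3982 * 100 = 91.5%

91.5%


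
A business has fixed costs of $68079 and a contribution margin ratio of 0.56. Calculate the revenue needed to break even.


Formula: BER = Fixed Costs / Contribution Margin Ratio
BER = $68079 / 0.56
BER = $121569.64 (to the nearest cent)

$121569.64


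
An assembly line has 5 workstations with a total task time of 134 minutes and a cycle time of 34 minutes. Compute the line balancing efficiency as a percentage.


Formula: Efficiency = Sum of Task Times / (N_stations * CT) * 100
Total station capacity = 5 stations * 34 min = 170 min
Efficiency = 134 / 170 * 100 = 78.8%

78.8%


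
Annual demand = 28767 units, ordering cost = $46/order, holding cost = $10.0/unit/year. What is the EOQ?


Formula: EOQ = sqrt(2 * D * S / H)
Numerator: 2 * 28767 * 46 = 2646564
2DS/H = 2646564 / 10.0 = 264656.4
EOQ = sqrt(264656.4) = 514.4 units

514.4 units


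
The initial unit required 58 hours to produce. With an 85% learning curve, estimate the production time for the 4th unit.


Formula: T_n = T_1 * (learning_rate)^(log2(n)) where learning_rate = rate/100
Doublings = log2(4) = 2
T_n = 58 * 0.85^2
T_n = 58 * 0.7225 = 41.9 hours

41.9 hours


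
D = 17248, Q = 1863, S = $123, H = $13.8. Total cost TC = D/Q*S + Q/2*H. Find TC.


TC = 17248/1863 * 123 + 1863/2 * 13.8

$13993.46


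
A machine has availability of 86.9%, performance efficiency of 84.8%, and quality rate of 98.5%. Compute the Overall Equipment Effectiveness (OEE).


Formula: OEE = Availability * Performance * Quality / 10000
A * P = 86.9% * 84.8% / 100 = 73.69%
OEE = 73.69% * 98.5% / 100 = 72.6%

72.6%


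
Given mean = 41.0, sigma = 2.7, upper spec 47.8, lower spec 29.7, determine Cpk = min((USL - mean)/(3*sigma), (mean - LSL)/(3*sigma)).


Cpu = (47.8 - 41.0) / (3 * 2.7) = 0.84
Cpl = (41.0 - 29.7) / (3 * 2.7) = 1.4
Cpk = min(0.84, 1.4) = 0.84

0.84


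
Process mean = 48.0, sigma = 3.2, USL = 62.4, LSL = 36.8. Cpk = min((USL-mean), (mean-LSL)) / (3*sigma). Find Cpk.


Cpu = (62.4 - 48.0) / (3 * 3.2) = 1.5
Cpl = (48.0 - 36.8) / (3 * 3.2) = 1.17
Cpk = min(1.5, 1.17) = 1.17

1.17


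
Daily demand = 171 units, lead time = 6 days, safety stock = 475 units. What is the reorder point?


Formula: ROP = (Daily Demand * Lead Time) + Safety Stock
Demand during lead time = 171 * 6 = 1026 units
ROP = 1026 + 475 = 1501 units

1501 units


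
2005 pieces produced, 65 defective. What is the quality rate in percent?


Formula: Quality Rate = Good Pieces / Total Pieces * 100
Good pieces = 2005 - 65 = 1940
QR = 1940 / 2005 * 100 = 96.8%

96.8%


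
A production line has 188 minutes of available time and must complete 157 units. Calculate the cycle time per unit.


Formula: CT = Available Time / Number of Units
CT = 188 min / 157 units
CT = 1.2 min/unit

1.2 min/unit


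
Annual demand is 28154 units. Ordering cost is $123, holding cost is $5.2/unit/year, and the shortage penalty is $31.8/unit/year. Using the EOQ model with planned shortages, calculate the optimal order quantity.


Formula: EOQ* = sqrt(2DS/H) * sqrt((H+P)/P)
Base EOQ = sqrt(2*28154*123/5.2) = 1154.08 units
Correction = sqrt((5.2+31.8)/31.8) = 1.07867
EOQ* = 1154.08 * 1.07867 = 1244.9 units

1244.9 units


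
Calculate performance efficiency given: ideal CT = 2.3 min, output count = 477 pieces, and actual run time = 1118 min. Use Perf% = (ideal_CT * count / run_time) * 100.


Formula: Performance = (Ideal CT * Total Count) / Run Time * 100
Ideal output time = 2.3 * 477 = 1097.1 min
Performance = 1097.1 / 1118 * 100 = 98.1%

98.1%


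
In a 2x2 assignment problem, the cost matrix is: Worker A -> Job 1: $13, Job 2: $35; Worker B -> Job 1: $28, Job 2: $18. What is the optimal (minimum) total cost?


Option 1: A->1 + B->2 = $13 + $18 = $31
Option 2: A->2 + B->1 = $35 + $28 = $63
Min cost = min($31, $63) = $31

$31


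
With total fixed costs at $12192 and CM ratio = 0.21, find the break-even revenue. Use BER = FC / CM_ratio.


Formula: BER = Fixed Costs / Contribution Margin Ratio
BER = $12192 / 0.21
BER = $58057.14 (to the nearest cent)

$58057.14


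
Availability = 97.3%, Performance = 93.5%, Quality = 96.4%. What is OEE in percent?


Formula: OEE = Availability * Performance * Quality / 10000
A * P = 97.3% * 93.5% / 100 = 90.98%
OEE = 90.98% * 96.4% / 100 = 87.7%

87.7%


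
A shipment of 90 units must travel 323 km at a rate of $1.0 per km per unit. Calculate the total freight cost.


TC = dist * cost * units = 323 * 1.0 * 90 = $29070.00

$29070.00


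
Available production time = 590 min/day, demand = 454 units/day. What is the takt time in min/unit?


Formula: Takt Time = Available Production Time / Customer Demand
Takt = 590 min/day / 454 units/day
Takt = 1.3 min/unit

1.3 min/unit


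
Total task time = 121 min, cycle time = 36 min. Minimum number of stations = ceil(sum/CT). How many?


Formula: N_min = ceil(Sum of Task Times / Cycle Time)
N_min = ceil(121 min / 36 min) = ceil(3.3611)
N_min = 4 stations

4


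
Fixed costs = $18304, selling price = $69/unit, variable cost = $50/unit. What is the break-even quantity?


Formula: BEQ = Fixed Costs / (Price - Variable Cost)
Contribution margin = $69 - $50 = $19/unit
BEQ = ceil($18304 / $19/unit) = ceil(963.37) = 964 units

964 units


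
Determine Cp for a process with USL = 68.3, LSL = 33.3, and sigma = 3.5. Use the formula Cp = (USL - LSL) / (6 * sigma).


Cp = (68.3 - 33.3) / (6 * 3.5)

1.67


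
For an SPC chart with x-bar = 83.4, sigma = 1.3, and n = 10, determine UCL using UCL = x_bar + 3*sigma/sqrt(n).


UCL = 83.4 + 3 * 1.3 / sqrt(10)

84.63


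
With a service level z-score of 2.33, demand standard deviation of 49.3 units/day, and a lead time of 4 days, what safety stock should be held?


Formula: SS = z * sigma_d * sqrt(LT)
sqrt(LT) = sqrt(4) = 2.0
SS = 2.33 * 49.3 * 2.0
SS = 229.7 units

229.7 units


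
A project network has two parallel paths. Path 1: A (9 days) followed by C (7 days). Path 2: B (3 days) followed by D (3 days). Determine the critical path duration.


Path 1 = 9 + 7 = 16 days
Path 2 = 3 + 3 = 6 days
Duration = max(16, 6) = 16 days

16 days


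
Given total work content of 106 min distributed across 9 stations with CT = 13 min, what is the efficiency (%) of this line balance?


Formula: Efficiency = Sum of Task Times / (N_stations * CT) * 100
Total station capacity = 9 stations * 13 min = 117 min
Efficiency = 106 / 117 * 100 = 90.6%

90.6%


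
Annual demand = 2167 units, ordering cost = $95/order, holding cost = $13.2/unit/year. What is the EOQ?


Formula: EOQ = sqrt(2 * D * S / H)
Numerator: 2 * 2167 * 95 = 411730
2DS/H = 411730 / 13.2 = 31191.7
EOQ = sqrt(31191.7) = 176.6 units

176.6 units


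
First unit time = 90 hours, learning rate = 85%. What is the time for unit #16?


Formula: T_n = T_1 * (learning_rate)^(log2(n)) where learning_rate = rate/100
Doublings = log2(16) = 4
T_n = 90 * 0.85^4
T_n = 90 * 0.522 = 47.0 hours

47.0 hours


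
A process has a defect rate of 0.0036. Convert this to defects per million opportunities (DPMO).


DPMO = defect_rate * 1000000 = 0.0036 * 1000000

3600


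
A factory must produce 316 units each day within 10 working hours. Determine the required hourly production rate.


Formula: Production Rate = Daily Demand / Available Hours
Rate = 316 units/day / 10 hours/day
Rate = 31.6 units/hour

31.6 units/hour


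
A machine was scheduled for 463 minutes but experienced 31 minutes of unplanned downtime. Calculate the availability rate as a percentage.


Formula: Availability = (Planned Time - Downtime) / Planned Time * 100
Uptime = 463 - 31 = 432 min
Availability = 432 / 463 * 100 = 93.3%

93.3%


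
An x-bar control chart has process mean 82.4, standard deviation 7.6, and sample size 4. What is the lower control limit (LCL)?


LCL = 82.4 - 3 * 7.6 / sqrt(4)

71.0


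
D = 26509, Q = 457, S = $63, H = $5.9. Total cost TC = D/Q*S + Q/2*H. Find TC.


TC = 26509/457 * 63 + 457/2 * 5.9

$5002.56


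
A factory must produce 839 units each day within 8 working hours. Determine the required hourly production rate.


Formula: Production Rate = Daily Demand / Available Hours
Rate = 839 units/day / 8 hours/day
Rate = 104.9 units/hour

104.9 units/hour


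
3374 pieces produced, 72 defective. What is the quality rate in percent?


Formula: Quality Rate = Good Pieces / Total Pieces * 100
Good pieces = 3374 - 72 = 3302
QR = 3302 / 3374 * 100 = 97.9%

97.9%


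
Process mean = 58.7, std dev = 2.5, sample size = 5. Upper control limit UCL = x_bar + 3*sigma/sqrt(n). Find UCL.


UCL = 58.7 + 3 * 2.5 / sqrt(5)

62.05


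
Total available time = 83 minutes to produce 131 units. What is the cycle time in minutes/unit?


Formula: CT = Available Time / Number of Units
CT = 83 min / 131 units
CT = 0.63 min/unit

0.63 min/unit


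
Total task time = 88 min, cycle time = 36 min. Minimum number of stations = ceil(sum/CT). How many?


Formula: N_min = ceil(Sum of Task Times / Cycle Time)
N_min = ceil(88 min / 36 min) = ceil(2.4444)
N_min = 3 stations

3


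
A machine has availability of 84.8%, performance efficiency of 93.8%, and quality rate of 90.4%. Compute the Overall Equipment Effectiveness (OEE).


Formula: OEE = Availability * Performance * Quality / 10000
A * P = 84.8% * 93.8% / 100 = 79.54%
OEE = 79.54% * 90.4% / 100 = 71.9%

71.9%


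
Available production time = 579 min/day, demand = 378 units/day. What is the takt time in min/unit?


Formula: Takt Time = Available Production Time / Customer Demand
Takt = 579 min/day / 378 units/day
Takt = 1.53 min/unit

1.53 min/unit


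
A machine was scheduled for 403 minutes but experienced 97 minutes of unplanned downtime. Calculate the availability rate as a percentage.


Formula: Availability = (Planned Time - Downtime) / Planned Time * 100
Uptime = 403 - 97 = 306 min
Availability = 306 / 403 * 100 = 75.9%

75.9%


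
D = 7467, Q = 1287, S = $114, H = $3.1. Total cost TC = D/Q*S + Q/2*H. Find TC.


TC = 7467/1287 * 114 + 1287/2 * 3.1

$2656.26


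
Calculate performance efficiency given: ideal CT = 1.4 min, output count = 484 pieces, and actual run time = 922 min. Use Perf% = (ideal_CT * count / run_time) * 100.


Formula: Performance = (Ideal CT * Total Count) / Run Time * 100
Ideal output time = 1.4 * 484 = 677.6 min
Performance = 677.6 / 922 * 100 = 73.5%

73.5%


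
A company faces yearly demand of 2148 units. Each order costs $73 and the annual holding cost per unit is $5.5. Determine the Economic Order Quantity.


Formula: EOQ = sqrt(2 * D * S / H)
Numerator: 2 * 2148 * 73 = 313608
2DS/H = 313608 / 5.5 = 57019.6
EOQ = sqrt(57019.6) = 238.8 units

238.8 units


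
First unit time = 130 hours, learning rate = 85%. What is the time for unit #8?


Formula: T_n = T_1 * (learning_rate)^(log2(n)) where learning_rate = rate/100
Doublings = log2(8) = 3
T_n = 130 * 0.85^3
T_n = 130 * 0.6141 = 79.8 hours

79.8 hours


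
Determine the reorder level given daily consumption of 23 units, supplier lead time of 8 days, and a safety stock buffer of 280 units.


Formula: ROP = (Daily Demand * Lead Time) + Safety Stock
Demand during lead time = 23 * 8 = 184 units
ROP = 184 + 280 = 464 units

464 units


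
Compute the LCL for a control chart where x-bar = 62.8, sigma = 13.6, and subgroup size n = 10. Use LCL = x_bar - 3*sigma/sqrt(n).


LCL = 62.8 - 3 * 13.6 / sqrt(10)

49.9


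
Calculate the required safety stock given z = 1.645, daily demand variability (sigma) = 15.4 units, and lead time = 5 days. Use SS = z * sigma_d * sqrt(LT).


Formula: SS = z * sigma_d * sqrt(LT)
sqrt(LT) = sqrt(5) = 2.2361
SS = 1.645 * 15.4 * 2.2361
SS = 56.6 units

56.6 units


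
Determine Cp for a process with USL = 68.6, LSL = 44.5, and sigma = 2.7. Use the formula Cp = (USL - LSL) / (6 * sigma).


Cp = (68.6 - 44.5) / (6 * 2.7)

1.49


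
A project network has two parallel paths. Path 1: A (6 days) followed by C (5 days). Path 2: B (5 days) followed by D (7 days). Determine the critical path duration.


Path 1 = 6 + 5 = 11 days
Path 2 = 5 + 7 = 12 days
Duration = max(11, 12) = 12 days

12 days


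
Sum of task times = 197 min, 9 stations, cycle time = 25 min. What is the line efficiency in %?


Formula: Efficiency = Sum of Task Times / (N_stations * CT) * 100
Total station capacity = 9 stations * 25 min = 225 min
Efficiency = 197 / 225 * 100 = 87.6%

87.6%


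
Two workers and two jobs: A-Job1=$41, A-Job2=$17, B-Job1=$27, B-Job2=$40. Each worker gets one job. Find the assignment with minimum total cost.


Option 1: A->1 + B->2 = $41 + $40 = $81
Option 2: A->2 + B->1 = $17 + $27 = $44
Min cost = min($81, $44) = $44

$44


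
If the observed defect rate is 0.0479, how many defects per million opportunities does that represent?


DPMO = defect_rate * 1000000 = 0.0479 * 1000000

47900


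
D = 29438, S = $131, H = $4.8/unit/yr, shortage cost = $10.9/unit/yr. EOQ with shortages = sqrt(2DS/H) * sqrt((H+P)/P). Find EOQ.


Formula: EOQ* = sqrt(2DS/H) * sqrt((H+P)/P)
Base EOQ = sqrt(2*29438*131/4.8) = 1267.61 units
Correction = sqrt((4.8+10.9)/10.9) = 1.20015
EOQ* = 1267.61 * 1.20015 = 1521.3 units

1521.3 units


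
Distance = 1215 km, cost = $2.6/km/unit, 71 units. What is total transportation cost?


TC = dist * cost * units = 1215 * 2.6 * 71 = $224289.00

$224289.00


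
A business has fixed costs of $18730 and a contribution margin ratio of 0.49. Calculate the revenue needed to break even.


Formula: BER = Fixed Costs / Contribution Margin Ratio
BER = $18730 / 0.49
BER = $38224.49 (to the nearest cent)

$38224.49


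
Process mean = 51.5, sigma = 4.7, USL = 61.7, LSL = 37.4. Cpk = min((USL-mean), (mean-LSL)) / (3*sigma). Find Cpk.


Cpu = (61.7 - 51.5) / (3 * 4.7) = 0.72
Cpl = (51.5 - 37.4) / (3 * 4.7) = 1.0
Cpk = min(0.72, 1.0) = 0.72

0.72


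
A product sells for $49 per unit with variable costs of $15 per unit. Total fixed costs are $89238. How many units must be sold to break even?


Formula: BEQ = Fixed Costs / (Price - Variable Cost)
Contribution margin = $49 - $15 = $34/unit
BEQ = ceil($89238 / $34/unit) = ceil(2624.65) = 2625 units

2625 units


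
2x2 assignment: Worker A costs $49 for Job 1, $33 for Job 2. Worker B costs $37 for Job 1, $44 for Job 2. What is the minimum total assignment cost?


Option 1: A->1 + B->2 = $49 + $44 = $93
Option 2: A->2 + B->1 = $33 + $37 = $70
Min cost = min($93, $70) = $70

$70


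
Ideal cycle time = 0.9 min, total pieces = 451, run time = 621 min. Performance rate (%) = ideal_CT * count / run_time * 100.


Formula: Performance = (Ideal CT * Total Count) / Run Time * 100
Ideal output time = 0.9 * 451 = 405.9 min
Performance = 405.9 / 621 * 100 = 65.4%

65.4%


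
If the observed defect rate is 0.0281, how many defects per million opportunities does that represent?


DPMO = defect_rate * 1000000 = 0.0281 * 1000000

28100


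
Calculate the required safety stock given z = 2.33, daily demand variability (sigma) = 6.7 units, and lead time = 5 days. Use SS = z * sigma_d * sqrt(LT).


Formula: SS = z * sigma_d * sqrt(LT)
sqrt(LT) = sqrt(5) = 2.2361
SS = 2.33 * 6.7 * 2.2361
SS = 34.9 units

34.9 units


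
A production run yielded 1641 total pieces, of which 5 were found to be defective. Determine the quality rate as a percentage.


Formula: Quality Rate = Good Pieces / Total Pieces * 100
Good pieces = 1641 - 5 = 1636
QR = 1636 / 1641 * 100 = 99.7%

99.7%


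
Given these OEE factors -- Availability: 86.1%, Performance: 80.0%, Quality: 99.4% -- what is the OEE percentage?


Formula: OEE = Availability * Performance * Quality / 10000
A * P = 86.1% * 80.0% / 100 = 68.88%
OEE = 68.88% * 99.4% / 100 = 68.5%

68.5%


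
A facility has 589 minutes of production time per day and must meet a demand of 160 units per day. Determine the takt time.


Formula: Takt Time = Available Production Time / Customer Demand
Takt = 589 min/day / 160 units/day
Takt = 3.68 min/unit

3.68 min/unit


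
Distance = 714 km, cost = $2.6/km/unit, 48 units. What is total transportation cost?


TC = dist * cost * units = 714 * 2.6 * 48 = $89107.20

$89107.20


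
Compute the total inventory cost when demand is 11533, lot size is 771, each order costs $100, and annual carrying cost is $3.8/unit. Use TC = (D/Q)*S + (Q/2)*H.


TC = 11533/771 * 100 + 771/2 * 3.8

$2960.75


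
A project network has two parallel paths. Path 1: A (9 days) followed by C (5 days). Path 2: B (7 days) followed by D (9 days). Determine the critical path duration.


Path 1 = 9 + 5 = 14 days
Path 2 = 7 + 9 = 16 days
Duration = max(14, 16) = 16 days

16 days


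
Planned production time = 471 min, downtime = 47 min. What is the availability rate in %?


Formula: Availability = (Planned Time - Downtime) / Planned Time * 100
Uptime = 471 - 47 = 424 min
Availability = 424 / 471 * 100 = 90.0%

90.0%


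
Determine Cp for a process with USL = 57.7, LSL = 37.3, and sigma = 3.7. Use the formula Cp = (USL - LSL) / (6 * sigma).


Cp = (57.7 - 37.3) / (6 * 3.7)

0.92


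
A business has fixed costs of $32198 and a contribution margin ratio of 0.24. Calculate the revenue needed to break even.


Formula: BER = Fixed Costs / Contribution Margin Ratio
BER = $32198 / 0.24
BER = $134158.33 (to the nearest cent)

$134158.33


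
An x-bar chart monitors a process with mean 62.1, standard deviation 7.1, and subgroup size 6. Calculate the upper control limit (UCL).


UCL = 62.1 + 3 * 7.1 / sqrt(6)

70.8
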